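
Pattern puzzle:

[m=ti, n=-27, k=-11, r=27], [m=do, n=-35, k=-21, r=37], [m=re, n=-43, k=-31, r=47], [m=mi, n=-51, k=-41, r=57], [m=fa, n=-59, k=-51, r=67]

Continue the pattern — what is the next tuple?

M: runs through the solfège scale do→ti; ti, do, re, mi, fa → sol.
N: −8 each step, so -27, -35, -43, -51, -59 → -67.
K: -11, -21, -31, -41, -51 → -61 (−10 each step).
R: together with the k always sums to 16; 27, 37, 47, 57, 67 → 77.
Putting it together: [m=sol, n=-67, k=-61, r=77].

[m=sol, n=-67, k=-61, r=77]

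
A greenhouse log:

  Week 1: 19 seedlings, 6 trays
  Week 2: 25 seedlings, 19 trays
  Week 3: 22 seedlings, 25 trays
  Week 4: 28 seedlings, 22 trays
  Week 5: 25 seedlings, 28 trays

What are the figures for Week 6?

31 seedlings, 25 trays

Seedlings: 19, 25, 22, 28, 25 → 31 (alternating steps +6, −3, +6, −3, …).
For the trays, always the previous value of the seedlings: 6, 19, 25, 22, 28 → 25.
Combining the parts gives 31 seedlings, 25 trays.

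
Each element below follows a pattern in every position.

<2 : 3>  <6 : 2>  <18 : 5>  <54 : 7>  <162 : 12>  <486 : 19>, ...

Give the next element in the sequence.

<1458 : 31>

First slot goes 2, 6, 18, 54, 162, 486 → 1458 (×3 each step).
For the second slot, each term is the sum of the two before it: 3, 2, 5, 7, 12, 19 → 31.
So the next element is <1458 : 31>.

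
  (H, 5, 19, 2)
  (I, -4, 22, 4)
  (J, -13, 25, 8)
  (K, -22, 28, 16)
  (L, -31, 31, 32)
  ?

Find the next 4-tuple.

Letter — letters move forward 1 place in the alphabet: H, I, J, K, L → M.
Second coordinate: 5, -4, -13, -22, -31 → -40 (−9 each step).
Third coordinate: 19, 22, 25, 28, 31 → 34 (+3 each step).
Fourth coordinate goes 2, 4, 8, 16, 32 → 64 (×2 each step).
So the next 4-tuple is (M, -40, 34, 64).

(M, -40, 34, 64)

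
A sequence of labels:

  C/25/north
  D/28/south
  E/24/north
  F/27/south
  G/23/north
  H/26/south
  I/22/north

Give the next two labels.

J/25/south, K/21/north

Letter: letters move forward 1 place in the alphabet; C, D, E, F, G, H, I → J → K.
Second component: alternating steps +3, −4, +3, −4, …, so 25, 28, 24, 27, 23, 26, 22 → 25 → 21.
For the direction, alternates north ↔ south: north, south, north, south, north, south, north → south → north.
So the next two labels are J/25/south and K/21/north.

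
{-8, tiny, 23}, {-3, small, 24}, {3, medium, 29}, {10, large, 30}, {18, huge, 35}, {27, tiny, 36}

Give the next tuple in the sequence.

{37, small, 41}

First part: differences are 5, 6, 7, … (increasing by 1 each time); -8, -3, 3, 10, 18, 27 → 37.
Size: tiny, small, medium, large, huge, tiny → small (repeats tiny → small → medium → large → huge).
For the third part, alternating steps +1, +5, +1, +5, …: 23, 24, 29, 30, 35, 36 → 41.
Combining the parts gives {37, small, 41}.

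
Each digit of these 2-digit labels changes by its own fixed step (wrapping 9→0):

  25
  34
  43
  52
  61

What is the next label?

70

First digit goes 2, 3, 4, 5, 6 → 7 (+1 each step, mod 10).
Second digit — −1 each step, mod 10: 5, 4, 3, 2, 1 → 0.
Putting it together: 70.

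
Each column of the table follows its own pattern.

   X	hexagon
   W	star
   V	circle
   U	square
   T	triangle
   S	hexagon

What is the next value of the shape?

star

Shape: repeats hexagon → star → circle → square → triangle, so hexagon, star, circle, square, triangle, hexagon → star.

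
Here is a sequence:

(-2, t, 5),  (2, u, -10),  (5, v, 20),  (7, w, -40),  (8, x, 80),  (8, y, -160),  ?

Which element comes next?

(7, z, 320)

First entry goes -2, 2, 5, 7, 8, 8 → 7 (differences are 4, 3, 2, … (decreasing by 1 each time)).
Letter: letters move forward 1 place in the alphabet; t, u, v, w, x, y → z.
Third entry: 5, -10, 20, -40, 80, -160 → 320 (×(-2) each step).
Combining the parts gives (7, z, 320).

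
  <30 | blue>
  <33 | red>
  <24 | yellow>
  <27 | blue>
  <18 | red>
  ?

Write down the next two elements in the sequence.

First coordinate: alternating steps +3, −9, +3, −9, …, so 30, 33, 24, 27, 18 → 21 → 12.
Colour: blue, red, yellow, blue, red → yellow → blue (repeats blue → red → yellow).
Putting the parts together: <21 | yellow> and then <12 | blue>.

<21 | yellow>, <12 | blue>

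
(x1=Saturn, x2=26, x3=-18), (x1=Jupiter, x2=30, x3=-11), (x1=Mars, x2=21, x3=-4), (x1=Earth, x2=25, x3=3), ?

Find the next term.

X1 goes Saturn, Jupiter, Mars, Earth → Venus (runs backward through the planets Mercury→Neptune).
For the x2, alternating steps +4, −9, +4, −9, …: 26, 30, 21, 25 → 16.
X3 goes -18, -11, -4, 3 → 10 (+7 each step).
Putting it together: (x1=Venus, x2=16, x3=10).

(x1=Venus, x2=16, x3=10)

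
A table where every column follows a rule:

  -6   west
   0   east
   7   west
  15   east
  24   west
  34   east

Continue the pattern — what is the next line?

45  west

First component goes -6, 0, 7, 15, 24, 34 → 45 (differences are 6, 7, 8, … (increasing by 1 each time)).
Direction: west, east, west, east, west, east → west (alternates west ↔ east).
Combining the parts gives 45  west.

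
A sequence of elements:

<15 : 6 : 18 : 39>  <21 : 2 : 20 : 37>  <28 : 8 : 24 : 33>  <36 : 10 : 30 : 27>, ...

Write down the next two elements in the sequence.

For the first value, differences are 6, 7, 8, … (increasing by 1 each time): 15, 21, 28, 36 → 45 → 55.
Second value: each term is the sum of the two before it; 6, 2, 8, 10 → 18 → 28.
For the third value, differences are 2, 4, 6, … (increasing by 2 each time): 18, 20, 24, 30 → 38 → 48.
Fourth value — together with the third value always sums to 57: 39, 37, 33, 27 → 19 → 9.
Putting the parts together: <45 : 18 : 38 : 19> and then <55 : 28 : 48 : 9>.

<45 : 18 : 38 : 19>, <55 : 28 : 48 : 9>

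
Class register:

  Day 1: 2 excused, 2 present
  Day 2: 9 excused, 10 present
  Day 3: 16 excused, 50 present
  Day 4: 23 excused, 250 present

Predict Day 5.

30 excused, 1250 present

Excused: +7 each step; 2, 9, 16, 23 → 30.
Present: ×5 each step; 2, 10, 50, 250 → 1250.
So the next line is 30 excused, 1250 present.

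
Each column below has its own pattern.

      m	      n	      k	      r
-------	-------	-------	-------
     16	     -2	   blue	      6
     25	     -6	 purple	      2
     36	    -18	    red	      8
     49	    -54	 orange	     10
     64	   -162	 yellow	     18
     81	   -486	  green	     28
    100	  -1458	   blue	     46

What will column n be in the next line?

-4374

Column n: ×3 each step, so -2, -6, -18, -54, -162, -486, -1458 → -4374.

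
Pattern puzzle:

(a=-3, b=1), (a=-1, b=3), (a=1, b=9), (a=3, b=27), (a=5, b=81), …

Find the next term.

(a=7, b=243)

A goes -3, -1, 1, 3, 5 → 7 (+2 each step).
B — ×3 each step: 1, 3, 9, 27, 81 → 243.
Combining the parts gives (a=7, b=243).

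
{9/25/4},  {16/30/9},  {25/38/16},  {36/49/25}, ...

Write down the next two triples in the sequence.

First component: perfect squares: 3², 4², 5², …; 9, 16, 25, 36 → 49 → 64.
Second component: differences are 5, 8, 11, … (increasing by 3 each time); 25, 30, 38, 49 → 63 → 80.
Third component: 4, 9, 16, 25 → 36 → 49 (perfect squares: 2², 3², 4², …).
So the next two triples are {49/63/36} and {64/80/49}.

{49/63/36}, {64/80/49}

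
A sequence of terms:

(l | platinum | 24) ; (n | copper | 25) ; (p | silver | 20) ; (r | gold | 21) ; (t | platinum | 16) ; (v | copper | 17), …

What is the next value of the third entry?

Third entry: alternating steps +1, −5, +1, −5, …; 24, 25, 20, 21, 16, 17 → 12.

12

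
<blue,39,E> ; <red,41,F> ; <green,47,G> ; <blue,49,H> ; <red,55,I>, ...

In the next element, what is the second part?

57

Second part: 39, 41, 47, 49, 55 → 57 (alternating steps +2, +6, +2, +6, …).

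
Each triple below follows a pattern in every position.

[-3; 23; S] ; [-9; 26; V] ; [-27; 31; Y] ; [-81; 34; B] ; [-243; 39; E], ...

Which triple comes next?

[-729; 42; H]

First value goes -3, -9, -27, -81, -243 → -729 (×3 each step).
For the second value, alternating steps +3, +5, +3, +5, …: 23, 26, 31, 34, 39 → 42.
Letter: S, V, Y, B, E → H (letters move forward 3 places in the alphabet, wrapping Z→A).
Putting it together: [-729; 42; H].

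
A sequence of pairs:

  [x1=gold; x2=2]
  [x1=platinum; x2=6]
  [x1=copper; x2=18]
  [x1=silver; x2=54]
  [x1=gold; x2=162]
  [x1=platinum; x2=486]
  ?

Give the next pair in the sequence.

[x1=copper; x2=1458]

X1 goes gold, platinum, copper, silver, gold, platinum → copper (repeats gold → platinum → copper → silver).
X2 — ×3 each step: 2, 6, 18, 54, 162, 486 → 1458.
Putting it together: [x1=copper; x2=1458].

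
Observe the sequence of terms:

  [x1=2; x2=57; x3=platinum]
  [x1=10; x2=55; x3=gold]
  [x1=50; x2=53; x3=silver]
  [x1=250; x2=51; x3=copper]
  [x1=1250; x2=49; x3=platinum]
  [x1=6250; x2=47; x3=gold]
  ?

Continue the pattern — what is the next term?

[x1=31250; x2=45; x3=silver]

X1 goes 2, 10, 50, 250, 1250, 6250 → 31250 (×5 each step).
X2: −2 each step, so 57, 55, 53, 51, 49, 47 → 45.
X3: platinum, gold, silver, copper, platinum, gold → silver (repeats platinum → gold → silver → copper).
So the next term is [x1=31250; x2=45; x3=silver].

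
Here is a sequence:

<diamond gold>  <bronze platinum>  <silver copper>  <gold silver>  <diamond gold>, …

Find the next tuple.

Rank: repeats diamond → bronze → silver → gold; diamond, bronze, silver, gold, diamond → bronze.
For the metal, repeats gold → platinum → copper → silver: gold, platinum, copper, silver, gold → platinum.
So the next tuple is <bronze platinum>.

<bronze platinum>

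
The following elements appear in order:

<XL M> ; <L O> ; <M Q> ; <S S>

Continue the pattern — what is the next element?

<XS U>

For the size, runs backward through clothing sizes XS→XL: XL, L, M, S → XS.
For the letter, letters move forward 2 places in the alphabet: M, O, Q, S → U.
Combining the parts gives <XS U>.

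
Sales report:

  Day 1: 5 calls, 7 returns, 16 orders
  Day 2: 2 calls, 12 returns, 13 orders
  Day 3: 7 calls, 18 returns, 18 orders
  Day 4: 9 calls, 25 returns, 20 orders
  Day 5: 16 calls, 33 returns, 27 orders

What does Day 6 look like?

25 calls, 42 returns, 36 orders

Calls: each term is the sum of the two before it; 5, 2, 7, 9, 16 → 25.
For the returns, differences are 5, 6, 7, … (increasing by 1 each time): 7, 12, 18, 25, 33 → 42.
Orders — always 11 more than the calls: 16, 13, 18, 20, 27 → 36.
So the next line is 25 calls, 42 returns, 36 orders.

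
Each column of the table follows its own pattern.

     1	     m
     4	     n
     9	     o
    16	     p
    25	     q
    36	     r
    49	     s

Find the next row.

64  t

First component goes 1, 4, 9, 16, 25, 36, 49 → 64 (perfect squares: 1², 2², 3², …).
Letter: letters move forward 1 place in the alphabet, so m, n, o, p, q, r, s → t.
Putting it together: 64  t.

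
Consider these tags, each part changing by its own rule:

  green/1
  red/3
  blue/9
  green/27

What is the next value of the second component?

81

Second component: ×3 each step, so 1, 3, 9, 27 → 81.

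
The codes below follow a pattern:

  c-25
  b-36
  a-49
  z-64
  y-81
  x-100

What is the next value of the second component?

Letter goes c, b, a, z, y, x → w (letters move back 1 place in the alphabet, wrapping A→Z).
Second component: perfect squares: 5², 6², 7², …, so 25, 36, 49, 64, 81, 100 → 121.

121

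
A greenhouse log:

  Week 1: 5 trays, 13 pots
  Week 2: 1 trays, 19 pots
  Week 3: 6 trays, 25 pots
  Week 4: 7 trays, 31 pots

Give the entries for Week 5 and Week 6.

Trays: each term is the sum of the two before it; 5, 1, 6, 7 → 13 → 20.
Pots — +6 each step: 13, 19, 25, 31 → 37 → 43.
Putting the parts together: 13 trays, 37 pots and then 20 trays, 43 pots.

13 trays, 37 pots; 20 trays, 43 pots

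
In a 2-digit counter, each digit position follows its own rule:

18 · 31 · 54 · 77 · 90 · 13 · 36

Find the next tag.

59

First digit: +2 each step, mod 10; 1, 3, 5, 7, 9, 1, 3 → 5.
Second digit: 8, 1, 4, 7, 0, 3, 6 → 9 (+3 each step, mod 10).
Combining the parts gives 59.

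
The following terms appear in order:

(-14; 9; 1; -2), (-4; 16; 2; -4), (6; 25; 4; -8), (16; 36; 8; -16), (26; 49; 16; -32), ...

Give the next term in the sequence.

(36; 64; 32; -64)

First coordinate goes -14, -4, 6, 16, 26 → 36 (+10 each step).
Second coordinate: perfect squares: 3², 4², 5², …; 9, 16, 25, 36, 49 → 64.
Third coordinate: 1, 2, 4, 8, 16 → 32 (×2 each step).
Fourth coordinate goes -2, -4, -8, -16, -32 → -64 (×2 each step).
So the next term is (36; 64; 32; -64).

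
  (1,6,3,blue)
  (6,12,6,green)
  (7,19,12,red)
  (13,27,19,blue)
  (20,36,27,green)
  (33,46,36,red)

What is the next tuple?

(53,57,46,blue)

First value: 1, 6, 7, 13, 20, 33 → 53 (each term is the sum of the two before it).
Second value: 6, 12, 19, 27, 36, 46 → 57 (differences are 6, 7, 8, … (increasing by 1 each time)).
Third value — always the previous value of the second value: 3, 6, 12, 19, 27, 36 → 46.
For the colour, repeats blue → green → red: blue, green, red, blue, green, red → blue.
Combining the parts gives (53,57,46,blue).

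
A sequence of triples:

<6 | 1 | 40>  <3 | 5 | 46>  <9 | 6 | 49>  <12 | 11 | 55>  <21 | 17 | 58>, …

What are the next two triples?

<33 | 28 | 64>, <54 | 45 | 67>

For the first coordinate, each term is the sum of the two before it: 6, 3, 9, 12, 21 → 33 → 54.
Second coordinate: 1, 5, 6, 11, 17 → 28 → 45 (each term is the sum of the two before it).
Third coordinate goes 40, 46, 49, 55, 58 → 64 → 67 (alternating steps +6, +3, +6, +3, …).
So the next two triples are <33 | 28 | 64> and <54 | 45 | 67>.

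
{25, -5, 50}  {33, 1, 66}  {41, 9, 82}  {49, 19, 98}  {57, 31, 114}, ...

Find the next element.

First value: +8 each step; 25, 33, 41, 49, 57 → 65.
Second value: -5, 1, 9, 19, 31 → 45 (differences are 6, 8, 10, … (increasing by 2 each time)).
Third value goes 50, 66, 82, 98, 114 → 130 (always 2 × the first value).
So the next element is {65, 45, 130}.

{65, 45, 130}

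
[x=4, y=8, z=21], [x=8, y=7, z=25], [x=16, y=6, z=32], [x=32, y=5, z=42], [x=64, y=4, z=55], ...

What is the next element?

X: ×2 each step; 4, 8, 16, 32, 64 → 128.
Y: −1 each step, so 8, 7, 6, 5, 4 → 3.
Z goes 21, 25, 32, 42, 55 → 71 (differences are 4, 7, 10, … (increasing by 3 each time)).
Putting it together: [x=128, y=3, z=71].

[x=128, y=3, z=71]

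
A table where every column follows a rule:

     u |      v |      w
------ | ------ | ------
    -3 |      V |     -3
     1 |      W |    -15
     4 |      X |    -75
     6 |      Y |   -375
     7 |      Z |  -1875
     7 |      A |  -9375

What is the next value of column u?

Column u goes -3, 1, 4, 6, 7, 7 → 6 (differences are 4, 3, 2, … (decreasing by 1 each time)).
Column v: V, W, X, Y, Z, A → B (letters move forward 1 place in the alphabet, wrapping Z→A).
Column w — ×5 each step: -3, -15, -75, -375, -1875, -9375 → -46875.

6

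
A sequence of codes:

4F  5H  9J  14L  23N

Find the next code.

37P

First component: 4, 5, 9, 14, 23 → 37 (each term is the sum of the two before it).
Letter goes F, H, J, L, N → P (letters move forward 2 places in the alphabet).
So the next code is 37P.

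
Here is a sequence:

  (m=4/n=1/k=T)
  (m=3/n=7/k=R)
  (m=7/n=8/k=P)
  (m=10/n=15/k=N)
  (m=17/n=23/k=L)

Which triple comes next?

(m=27/n=38/k=J)

M: each term is the sum of the two before it; 4, 3, 7, 10, 17 → 27.
N: each term is the sum of the two before it, so 1, 7, 8, 15, 23 → 38.
For the k, letters move back 2 places in the alphabet: T, R, P, N, L → J.
Combining the parts gives (m=27/n=38/k=J).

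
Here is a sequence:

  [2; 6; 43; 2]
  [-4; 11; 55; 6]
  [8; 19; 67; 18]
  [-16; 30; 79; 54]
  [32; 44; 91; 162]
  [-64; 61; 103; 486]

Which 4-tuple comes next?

[128; 81; 115; 1458]

First component goes 2, -4, 8, -16, 32, -64 → 128 (×(-2) each step).
Second component goes 6, 11, 19, 30, 44, 61 → 81 (differences are 5, 8, 11, … (increasing by 3 each time)).
Third component: 43, 55, 67, 79, 91, 103 → 115 (+12 each step).
Fourth component: 2, 6, 18, 54, 162, 486 → 1458 (×3 each step).
Putting it together: [128; 81; 115; 1458].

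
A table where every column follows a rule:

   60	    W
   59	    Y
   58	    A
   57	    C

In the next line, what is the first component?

56

For the first component, −1 each step: 60, 59, 58, 57 → 56.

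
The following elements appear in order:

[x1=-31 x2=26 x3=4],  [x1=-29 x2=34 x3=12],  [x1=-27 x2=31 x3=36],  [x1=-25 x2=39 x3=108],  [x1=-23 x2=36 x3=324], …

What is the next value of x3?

972

X3 goes 4, 12, 36, 108, 324 → 972 (×3 each step).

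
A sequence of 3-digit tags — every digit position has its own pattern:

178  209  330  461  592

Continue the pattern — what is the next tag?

First digit: +1 each step, mod 10; 1, 2, 3, 4, 5 → 6.
Second digit goes 7, 0, 3, 6, 9 → 2 (+3 each step, mod 10).
Third digit goes 8, 9, 0, 1, 2 → 3 (+1 each step, mod 10).
Combining the parts gives 623.

623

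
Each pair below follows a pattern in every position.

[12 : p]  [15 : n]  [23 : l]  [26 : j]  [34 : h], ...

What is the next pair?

[37 : f]

For the first coordinate, alternating steps +3, +8, +3, +8, …: 12, 15, 23, 26, 34 → 37.
Letter: letters move back 2 places in the alphabet, so p, n, l, j, h → f.
So the next pair is [37 : f].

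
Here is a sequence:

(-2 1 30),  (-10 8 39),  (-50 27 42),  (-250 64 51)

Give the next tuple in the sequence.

(-1250 125 54)

First value goes -2, -10, -50, -250 → -1250 (×5 each step).
For the second value, perfect cubes: 1³, 2³, 3³, …: 1, 8, 27, 64 → 125.
Third value goes 30, 39, 42, 51 → 54 (alternating steps +9, +3, +9, +3, …).
Putting it together: (-1250 125 54).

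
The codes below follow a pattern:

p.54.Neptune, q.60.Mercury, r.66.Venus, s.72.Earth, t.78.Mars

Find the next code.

u.84.Jupiter

Letter: letters move forward 1 place in the alphabet; p, q, r, s, t → u.
Second component goes 54, 60, 66, 72, 78 → 84 (+6 each step).
Planet — runs through the planets Mercury→Neptune: Neptune, Mercury, Venus, Earth, Mars → Jupiter.
Putting it together: u.84.Jupiter.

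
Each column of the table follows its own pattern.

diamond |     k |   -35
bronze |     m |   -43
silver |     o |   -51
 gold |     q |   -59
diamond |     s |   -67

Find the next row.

bronze  u  -75

Rank: repeats diamond → bronze → silver → gold; diamond, bronze, silver, gold, diamond → bronze.
Letter: letters move forward 2 places in the alphabet; k, m, o, q, s → u.
Third component: -35, -43, -51, -59, -67 → -75 (−8 each step).
So the next row is bronze  u  -75.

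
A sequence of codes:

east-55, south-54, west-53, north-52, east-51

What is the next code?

south-50

Direction — repeats east → south → west → north: east, south, west, north, east → south.
Second component: 55, 54, 53, 52, 51 → 50 (−1 each step).
So the next code is south-50.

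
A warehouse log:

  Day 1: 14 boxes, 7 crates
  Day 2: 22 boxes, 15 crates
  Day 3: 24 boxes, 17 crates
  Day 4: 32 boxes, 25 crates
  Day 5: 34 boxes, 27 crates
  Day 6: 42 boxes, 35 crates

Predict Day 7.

For the boxes, alternating steps +8, +2, +8, +2, …: 14, 22, 24, 32, 34, 42 → 44.
For the crates, always 7 less than the boxes: 7, 15, 17, 25, 27, 35 → 37.
Combining the parts gives 44 boxes, 37 crates.

44 boxes, 37 crates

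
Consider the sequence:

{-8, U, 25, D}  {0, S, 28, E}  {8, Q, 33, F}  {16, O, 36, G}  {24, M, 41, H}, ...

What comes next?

First part: -8, 0, 8, 16, 24 → 32 (+8 each step).
First letter: U, S, Q, O, M → K (letters move back 2 places in the alphabet).
Third part: alternating steps +3, +5, +3, +5, …; 25, 28, 33, 36, 41 → 44.
Second letter: letters move forward 1 place in the alphabet, so D, E, F, G, H → I.
Putting it together: {32, K, 44, I}.

{32, K, 44, I}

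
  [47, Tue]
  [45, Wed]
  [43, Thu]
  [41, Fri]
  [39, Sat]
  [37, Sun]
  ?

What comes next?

[35, Mon]

First part — −2 each step: 47, 45, 43, 41, 39, 37 → 35.
Day — runs through the weekdays Mon→Sun: Tue, Wed, Thu, Fri, Sat, Sun → Mon.
So the next term is [35, Mon].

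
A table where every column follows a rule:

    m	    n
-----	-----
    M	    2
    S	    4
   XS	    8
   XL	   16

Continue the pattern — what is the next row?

L  32

Column m: runs backward through clothing sizes XS→XL, so M, S, XS, XL → L.
Column n — ×2 each step: 2, 4, 8, 16 → 32.
So the next row is L  32.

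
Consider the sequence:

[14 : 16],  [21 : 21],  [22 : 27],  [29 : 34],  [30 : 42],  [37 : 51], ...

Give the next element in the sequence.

[38 : 61]

First coordinate — alternating steps +7, +1, +7, +1, …: 14, 21, 22, 29, 30, 37 → 38.
Second coordinate goes 16, 21, 27, 34, 42, 51 → 61 (differences are 5, 6, 7, … (increasing by 1 each time)).
Combining the parts gives [38 : 61].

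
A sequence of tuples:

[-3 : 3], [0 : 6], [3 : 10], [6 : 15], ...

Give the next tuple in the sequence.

First coordinate — +3 each step: -3, 0, 3, 6 → 9.
Second coordinate: differences are 3, 4, 5, … (increasing by 1 each time), so 3, 6, 10, 15 → 21.
Combining the parts gives [9 : 21].

[9 : 21]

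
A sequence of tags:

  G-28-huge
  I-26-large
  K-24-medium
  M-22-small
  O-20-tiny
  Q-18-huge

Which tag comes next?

Letter: G, I, K, M, O, Q → S (letters move forward 2 places in the alphabet).
Second component goes 28, 26, 24, 22, 20, 18 → 16 (−2 each step).
Size — repeats huge → large → medium → small → tiny: huge, large, medium, small, tiny, huge → large.
Putting it together: S-16-large.

S-16-large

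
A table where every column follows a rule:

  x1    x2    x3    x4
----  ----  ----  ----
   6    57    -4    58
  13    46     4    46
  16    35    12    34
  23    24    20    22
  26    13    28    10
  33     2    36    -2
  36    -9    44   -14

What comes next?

For the column x1, alternating steps +7, +3, +7, +3, …: 6, 13, 16, 23, 26, 33, 36 → 43.
For the column x2, −11 each step: 57, 46, 35, 24, 13, 2, -9 → -20.
For the column x3, +8 each step: -4, 4, 12, 20, 28, 36, 44 → 52.
Column x4: −12 each step; 58, 46, 34, 22, 10, -2, -14 → -26.
Putting it together: 43  -20  52  -26.

43  -20  52  -26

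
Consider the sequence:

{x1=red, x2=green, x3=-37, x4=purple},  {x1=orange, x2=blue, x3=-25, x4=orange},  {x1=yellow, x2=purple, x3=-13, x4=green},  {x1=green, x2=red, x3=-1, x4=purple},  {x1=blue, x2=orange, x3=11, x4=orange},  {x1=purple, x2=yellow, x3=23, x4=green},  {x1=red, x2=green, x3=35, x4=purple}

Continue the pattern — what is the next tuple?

X1: repeats red → orange → yellow → green → blue → purple; red, orange, yellow, green, blue, purple, red → orange.
X2: green, blue, purple, red, orange, yellow, green → blue (repeats green → blue → purple → red → orange → yellow).
X3: +12 each step, so -37, -25, -13, -1, 11, 23, 35 → 47.
X4: purple, orange, green, purple, orange, green, purple → orange (repeats purple → orange → green).
Combining the parts gives {x1=orange, x2=blue, x3=47, x4=orange}.

{x1=orange, x2=blue, x3=47, x4=orange}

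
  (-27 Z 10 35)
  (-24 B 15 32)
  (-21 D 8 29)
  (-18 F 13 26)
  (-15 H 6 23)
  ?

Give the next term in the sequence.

First entry goes -27, -24, -21, -18, -15 → -12 (+3 each step).
Letter — letters move forward 2 places in the alphabet, wrapping Z→A: Z, B, D, F, H → J.
Third entry: 10, 15, 8, 13, 6 → 11 (alternating steps +5, −7, +5, −7, …).
Fourth entry — −3 each step: 35, 32, 29, 26, 23 → 20.
So the next term is (-12 J 11 20).

(-12 J 11 20)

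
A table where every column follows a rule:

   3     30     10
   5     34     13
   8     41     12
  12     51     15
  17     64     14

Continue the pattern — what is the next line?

23  80  17

First component — differences are 2, 3, 4, … (increasing by 1 each time): 3, 5, 8, 12, 17 → 23.
Second component — differences are 4, 7, 10, … (increasing by 3 each time): 30, 34, 41, 51, 64 → 80.
Third component: alternating steps +3, −1, +3, −1, …; 10, 13, 12, 15, 14 → 17.
Combining the parts gives 23  80  17.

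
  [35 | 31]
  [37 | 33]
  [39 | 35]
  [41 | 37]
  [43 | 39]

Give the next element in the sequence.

[45 | 41]

First slot goes 35, 37, 39, 41, 43 → 45 (+2 each step).
Second slot: 31, 33, 35, 37, 39 → 41 (always 4 less than the first slot).
Combining the parts gives [45 | 41].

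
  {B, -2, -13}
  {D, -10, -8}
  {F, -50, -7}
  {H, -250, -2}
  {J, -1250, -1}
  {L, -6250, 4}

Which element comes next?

Letter goes B, D, F, H, J, L → N (letters move forward 2 places in the alphabet).
Second value goes -2, -10, -50, -250, -1250, -6250 → -31250 (×5 each step).
Third value: alternating steps +5, +1, +5, +1, …, so -13, -8, -7, -2, -1, 4 → 5.
Putting it together: {N, -31250, 5}.

{N, -31250, 5}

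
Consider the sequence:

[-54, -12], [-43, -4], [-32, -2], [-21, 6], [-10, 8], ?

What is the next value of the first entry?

First entry — +11 each step: -54, -43, -32, -21, -10 → 1.

1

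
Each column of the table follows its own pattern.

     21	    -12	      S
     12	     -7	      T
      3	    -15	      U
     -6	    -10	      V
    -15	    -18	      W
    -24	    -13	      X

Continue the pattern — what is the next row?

First component — −9 each step: 21, 12, 3, -6, -15, -24 → -33.
Second component: alternating steps +5, −8, +5, −8, …, so -12, -7, -15, -10, -18, -13 → -21.
Letter — letters move forward 1 place in the alphabet: S, T, U, V, W, X → Y.
Putting it together: -33  -21  Y.

-33  -21  Y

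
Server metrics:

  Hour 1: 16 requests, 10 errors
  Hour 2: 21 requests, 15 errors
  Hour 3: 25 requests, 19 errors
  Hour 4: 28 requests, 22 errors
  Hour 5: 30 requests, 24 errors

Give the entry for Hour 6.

31 requests, 25 errors

Requests: differences are 5, 4, 3, … (decreasing by 1 each time); 16, 21, 25, 28, 30 → 31.
Errors: 10, 15, 19, 22, 24 → 25 (always 6 less than the requests).
So the next record is 31 requests, 25 errors.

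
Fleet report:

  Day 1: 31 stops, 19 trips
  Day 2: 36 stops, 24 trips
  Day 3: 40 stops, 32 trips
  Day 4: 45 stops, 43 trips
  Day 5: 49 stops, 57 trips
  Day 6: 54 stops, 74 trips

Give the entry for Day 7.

58 stops, 94 trips

Stops — alternating steps +5, +4, +5, +4, …: 31, 36, 40, 45, 49, 54 → 58.
Trips: differences are 5, 8, 11, … (increasing by 3 each time); 19, 24, 32, 43, 57, 74 → 94.
Putting it together: 58 stops, 94 trips.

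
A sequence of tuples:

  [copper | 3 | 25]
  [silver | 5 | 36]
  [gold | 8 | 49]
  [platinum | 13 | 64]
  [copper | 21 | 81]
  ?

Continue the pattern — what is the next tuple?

Metal: copper, silver, gold, platinum, copper → silver (repeats copper → silver → gold → platinum).
For the second coordinate, each term is the sum of the two before it: 3, 5, 8, 13, 21 → 34.
Third coordinate — perfect squares: 5², 6², 7², …: 25, 36, 49, 64, 81 → 100.
Combining the parts gives [silver | 34 | 100].

[silver | 34 | 100]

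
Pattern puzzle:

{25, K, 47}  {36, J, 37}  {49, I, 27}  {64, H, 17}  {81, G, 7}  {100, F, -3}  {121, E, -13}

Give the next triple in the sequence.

First part goes 25, 36, 49, 64, 81, 100, 121 → 144 (perfect squares: 5², 6², 7², …).
Letter: letters move back 1 place in the alphabet, so K, J, I, H, G, F, E → D.
Third part — −10 each step: 47, 37, 27, 17, 7, -3, -13 → -23.
Putting it together: {144, D, -23}.

{144, D, -23}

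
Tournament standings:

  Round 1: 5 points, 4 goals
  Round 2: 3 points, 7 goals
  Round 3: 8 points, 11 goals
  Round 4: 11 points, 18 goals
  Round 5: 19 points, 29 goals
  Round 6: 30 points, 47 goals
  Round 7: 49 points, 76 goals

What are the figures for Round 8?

79 points, 123 goals

For the points, each term is the sum of the two before it: 5, 3, 8, 11, 19, 30, 49 → 79.
Goals goes 4, 7, 11, 18, 29, 47, 76 → 123 (each term is the sum of the two before it).
Combining the parts gives 79 points, 123 goals.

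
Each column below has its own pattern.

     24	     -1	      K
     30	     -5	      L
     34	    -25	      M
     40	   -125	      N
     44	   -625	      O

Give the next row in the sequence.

For the first component, alternating steps +6, +4, +6, +4, …: 24, 30, 34, 40, 44 → 50.
Second component: ×5 each step; -1, -5, -25, -125, -625 → -3125.
Letter: K, L, M, N, O → P (letters move forward 1 place in the alphabet).
Combining the parts gives 50  -3125  P.

50  -3125  P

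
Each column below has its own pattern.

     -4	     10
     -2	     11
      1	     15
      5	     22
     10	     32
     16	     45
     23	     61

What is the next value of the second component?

Second component: 10, 11, 15, 22, 32, 45, 61 → 80 (differences are 1, 4, 7, … (increasing by 3 each time)).

80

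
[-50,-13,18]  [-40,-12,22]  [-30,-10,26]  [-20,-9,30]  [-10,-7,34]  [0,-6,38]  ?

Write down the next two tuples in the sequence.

First component: +10 each step, so -50, -40, -30, -20, -10, 0 → 10 → 20.
Second component — alternating steps +1, +2, +1, +2, …: -13, -12, -10, -9, -7, -6 → -4 → -3.
Third component: +4 each step, so 18, 22, 26, 30, 34, 38 → 42 → 46.
So the next two tuples are [10,-4,42] and [20,-3,46].

[10,-4,42], [20,-3,46]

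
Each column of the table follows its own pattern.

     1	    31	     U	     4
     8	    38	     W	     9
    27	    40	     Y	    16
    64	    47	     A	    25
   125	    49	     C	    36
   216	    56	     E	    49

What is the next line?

343  58  G  64

First component: 1, 8, 27, 64, 125, 216 → 343 (perfect cubes: 1³, 2³, 3³, …).
Second component — alternating steps +7, +2, +7, +2, …: 31, 38, 40, 47, 49, 56 → 58.
Letter: U, W, Y, A, C, E → G (letters move forward 2 places in the alphabet, wrapping Z→A).
Fourth component — perfect squares: 2², 3², 4², …: 4, 9, 16, 25, 36, 49 → 64.
So the next line is 343  58  G  64.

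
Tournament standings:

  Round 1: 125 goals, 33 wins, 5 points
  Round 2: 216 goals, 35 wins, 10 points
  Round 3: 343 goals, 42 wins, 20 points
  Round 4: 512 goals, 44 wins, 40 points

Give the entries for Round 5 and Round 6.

Goals goes 125, 216, 343, 512 → 729 → 1000 (perfect cubes: 5³, 6³, 7³, …).
Wins: 33, 35, 42, 44 → 51 → 53 (alternating steps +2, +7, +2, +7, …).
Points: ×2 each step, so 5, 10, 20, 40 → 80 → 160.
So the next two lines are 729 goals, 51 wins, 80 points and 1000 goals, 53 wins, 160 points.

729 goals, 51 wins, 80 points; 1000 goals, 53 wins, 160 points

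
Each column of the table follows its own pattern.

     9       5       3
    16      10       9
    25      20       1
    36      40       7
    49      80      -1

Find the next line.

First component — perfect squares: 3², 4², 5², …: 9, 16, 25, 36, 49 → 64.
Second component: 5, 10, 20, 40, 80 → 160 (×2 each step).
Third component: alternating steps +6, −8, +6, −8, …, so 3, 9, 1, 7, -1 → 5.
Combining the parts gives 64  160  5.

64  160  5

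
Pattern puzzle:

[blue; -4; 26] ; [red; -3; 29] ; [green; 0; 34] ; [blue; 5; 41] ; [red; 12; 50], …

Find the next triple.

Colour — repeats blue → red → green: blue, red, green, blue, red → green.
Second coordinate goes -4, -3, 0, 5, 12 → 21 (differences are 1, 3, 5, … (increasing by 2 each time)).
Third coordinate: differences are 3, 5, 7, … (increasing by 2 each time); 26, 29, 34, 41, 50 → 61.
Putting it together: [green; 21; 61].

[green; 21; 61]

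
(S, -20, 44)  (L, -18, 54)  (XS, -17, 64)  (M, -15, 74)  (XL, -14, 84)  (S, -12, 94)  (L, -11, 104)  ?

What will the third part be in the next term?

114

Third part — +10 each step: 44, 54, 64, 74, 84, 94, 104 → 114.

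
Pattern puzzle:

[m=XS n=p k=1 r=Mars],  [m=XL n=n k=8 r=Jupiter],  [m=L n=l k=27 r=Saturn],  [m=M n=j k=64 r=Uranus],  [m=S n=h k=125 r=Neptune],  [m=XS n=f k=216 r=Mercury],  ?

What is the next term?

M: repeats XS → XL → L → M → S; XS, XL, L, M, S, XS → XL.
N: letters move back 2 places in the alphabet; p, n, l, j, h, f → d.
K: perfect cubes: 1³, 2³, 3³, …, so 1, 8, 27, 64, 125, 216 → 343.
R goes Mars, Jupiter, Saturn, Uranus, Neptune, Mercury → Venus (runs through the planets Mercury→Neptune).
Combining the parts gives [m=XL n=d k=343 r=Venus].

[m=XL n=d k=343 r=Venus]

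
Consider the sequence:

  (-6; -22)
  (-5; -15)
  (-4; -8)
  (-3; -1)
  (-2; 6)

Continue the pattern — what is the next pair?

(-1; 13)

First coordinate: +1 each step; -6, -5, -4, -3, -2 → -1.
Second coordinate: +7 each step; -22, -15, -8, -1, 6 → 13.
Putting it together: (-1; 13).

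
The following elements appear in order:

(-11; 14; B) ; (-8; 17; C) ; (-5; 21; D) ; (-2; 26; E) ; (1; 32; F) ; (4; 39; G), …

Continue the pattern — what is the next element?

First coordinate — +3 each step: -11, -8, -5, -2, 1, 4 → 7.
Second coordinate — differences are 3, 4, 5, … (increasing by 1 each time): 14, 17, 21, 26, 32, 39 → 47.
Letter: B, C, D, E, F, G → H (letters move forward 1 place in the alphabet).
Combining the parts gives (7; 47; H).

(7; 47; H)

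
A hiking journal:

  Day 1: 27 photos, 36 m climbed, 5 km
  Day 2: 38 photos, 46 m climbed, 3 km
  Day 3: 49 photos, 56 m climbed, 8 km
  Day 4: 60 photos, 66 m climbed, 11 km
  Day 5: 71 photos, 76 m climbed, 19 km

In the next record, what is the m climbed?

86

M climbed: 36, 46, 56, 66, 76 → 86 (+10 each step).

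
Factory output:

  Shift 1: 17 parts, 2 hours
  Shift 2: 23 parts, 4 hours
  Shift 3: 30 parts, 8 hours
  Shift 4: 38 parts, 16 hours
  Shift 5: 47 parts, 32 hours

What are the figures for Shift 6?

Parts goes 17, 23, 30, 38, 47 → 57 (differences are 6, 7, 8, … (increasing by 1 each time)).
Hours: 2, 4, 8, 16, 32 → 64 (×2 each step).
Combining the parts gives 57 parts, 64 hours.

57 parts, 64 hours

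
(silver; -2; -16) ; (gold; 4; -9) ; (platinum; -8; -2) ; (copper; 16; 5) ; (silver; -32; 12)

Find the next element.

Metal: repeats silver → gold → platinum → copper; silver, gold, platinum, copper, silver → gold.
Second value: ×(-2) each step, so -2, 4, -8, 16, -32 → 64.
Third value goes -16, -9, -2, 5, 12 → 19 (+7 each step).
Combining the parts gives (gold; 64; 19).

(gold; 64; 19)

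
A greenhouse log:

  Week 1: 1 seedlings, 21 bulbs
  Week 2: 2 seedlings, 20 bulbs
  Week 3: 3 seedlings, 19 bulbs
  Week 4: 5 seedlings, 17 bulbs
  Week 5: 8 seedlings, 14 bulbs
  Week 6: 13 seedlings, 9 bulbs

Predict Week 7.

21 seedlings, 1 bulbs

Seedlings: 1, 2, 3, 5, 8, 13 → 21 (each term is the sum of the two before it).
Bulbs — together with the seedlings always sums to 22: 21, 20, 19, 17, 14, 9 → 1.
Combining the parts gives 21 seedlings, 1 bulbs.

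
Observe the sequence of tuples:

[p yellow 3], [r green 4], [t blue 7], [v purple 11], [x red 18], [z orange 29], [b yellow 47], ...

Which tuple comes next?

Letter: letters move forward 2 places in the alphabet, wrapping Z→A, so p, r, t, v, x, z, b → d.
Colour: yellow, green, blue, purple, red, orange, yellow → green (repeats yellow → green → blue → purple → red → orange).
Third slot: each term is the sum of the two before it, so 3, 4, 7, 11, 18, 29, 47 → 76.
Combining the parts gives [d green 76].

[d green 76]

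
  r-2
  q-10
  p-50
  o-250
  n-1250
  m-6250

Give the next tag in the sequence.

l-31250

For the letter, letters move back 1 place in the alphabet: r, q, p, o, n, m → l.
Second component: 2, 10, 50, 250, 1250, 6250 → 31250 (×5 each step).
Putting it together: l-31250.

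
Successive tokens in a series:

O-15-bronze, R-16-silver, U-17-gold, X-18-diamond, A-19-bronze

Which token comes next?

D-20-silver

Letter: O, R, U, X, A → D (letters move forward 3 places in the alphabet, wrapping Z→A).
Second component — +1 each step: 15, 16, 17, 18, 19 → 20.
Rank goes bronze, silver, gold, diamond, bronze → silver (repeats bronze → silver → gold → diamond).
Putting it together: D-20-silver.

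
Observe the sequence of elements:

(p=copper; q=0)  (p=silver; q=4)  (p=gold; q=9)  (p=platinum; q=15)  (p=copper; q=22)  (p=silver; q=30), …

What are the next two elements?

(p=gold; q=39), (p=platinum; q=49)

For the p, repeats copper → silver → gold → platinum: copper, silver, gold, platinum, copper, silver → gold → platinum.
Q: differences are 4, 5, 6, … (increasing by 1 each time), so 0, 4, 9, 15, 22, 30 → 39 → 49.
Putting the parts together: (p=gold; q=39) and then (p=platinum; q=49).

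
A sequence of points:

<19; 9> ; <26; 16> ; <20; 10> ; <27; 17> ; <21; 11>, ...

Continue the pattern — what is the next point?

First component: alternating steps +7, −6, +7, −6, …; 19, 26, 20, 27, 21 → 28.
For the second component, always 10 less than the first component: 9, 16, 10, 17, 11 → 18.
So the next point is <28; 18>.

<28; 18>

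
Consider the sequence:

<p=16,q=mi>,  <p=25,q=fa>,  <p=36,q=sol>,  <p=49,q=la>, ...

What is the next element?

P goes 16, 25, 36, 49 → 64 (perfect squares: 4², 5², 6², …).
Q: runs through the solfège scale do→ti, so mi, fa, sol, la → ti.
Combining the parts gives <p=64,q=ti>.

<p=64,q=ti>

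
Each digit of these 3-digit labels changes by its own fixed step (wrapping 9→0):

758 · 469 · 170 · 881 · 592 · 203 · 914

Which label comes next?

625

First digit: 7, 4, 1, 8, 5, 2, 9 → 6 (−3 each step, mod 10).
Second digit: +1 each step, mod 10; 5, 6, 7, 8, 9, 0, 1 → 2.
Third digit: +1 each step, mod 10; 8, 9, 0, 1, 2, 3, 4 → 5.
So the next label is 625.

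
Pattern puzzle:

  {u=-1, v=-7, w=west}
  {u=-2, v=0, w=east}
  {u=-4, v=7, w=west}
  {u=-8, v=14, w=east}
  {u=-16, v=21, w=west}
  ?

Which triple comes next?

{u=-32, v=28, w=east}

U goes -1, -2, -4, -8, -16 → -32 (×2 each step).
V — +7 each step: -7, 0, 7, 14, 21 → 28.
W: alternates west ↔ east, so west, east, west, east, west → east.
Combining the parts gives {u=-32, v=28, w=east}.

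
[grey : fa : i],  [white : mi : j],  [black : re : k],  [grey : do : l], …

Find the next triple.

[white : ti : m]

Shade goes grey, white, black, grey → white (repeats grey → white → black).
Note: fa, mi, re, do → ti (runs backward through the solfège scale do→ti).
For the letter, letters move forward 1 place in the alphabet: i, j, k, l → m.
Putting it together: [white : ti : m].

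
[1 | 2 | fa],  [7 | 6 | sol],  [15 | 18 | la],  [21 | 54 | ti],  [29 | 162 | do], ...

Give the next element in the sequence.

[35 | 486 | re]

First slot goes 1, 7, 15, 21, 29 → 35 (alternating steps +6, +8, +6, +8, …).
Second slot: ×3 each step; 2, 6, 18, 54, 162 → 486.
Note goes fa, sol, la, ti, do → re (runs through the solfège scale do→ti).
So the next element is [35 | 486 | re].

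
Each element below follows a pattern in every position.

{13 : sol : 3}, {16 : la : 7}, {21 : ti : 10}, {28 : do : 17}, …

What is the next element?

First coordinate: differences are 3, 5, 7, … (increasing by 2 each time); 13, 16, 21, 28 → 37.
Note: runs through the solfège scale do→ti, so sol, la, ti, do → re.
For the third coordinate, each term is the sum of the two before it: 3, 7, 10, 17 → 27.
Putting it together: {37 : re : 27}.

{37 : re : 27}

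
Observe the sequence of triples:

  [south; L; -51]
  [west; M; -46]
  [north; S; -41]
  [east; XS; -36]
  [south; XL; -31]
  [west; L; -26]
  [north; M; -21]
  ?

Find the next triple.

[east; S; -16]

Direction: south, west, north, east, south, west, north → east (repeats south → west → north → east).
Size: repeats L → M → S → XS → XL, so L, M, S, XS, XL, L, M → S.
Third coordinate: -51, -46, -41, -36, -31, -26, -21 → -16 (+5 each step).
Combining the parts gives [east; S; -16].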